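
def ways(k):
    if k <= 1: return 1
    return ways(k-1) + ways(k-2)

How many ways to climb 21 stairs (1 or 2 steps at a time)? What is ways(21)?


Building up from base cases:
ways(0) = 1
ways(1) = 1
ways(2) = ways(1) + ways(0) = 1 + 1 = 2
ways(3) = ways(2) + ways(1) = 2 + 1 = 3
ways(4) = ways(3) + ways(2) = 3 + 2 = 5
ways(5) = ways(4) + ways(3) = 5 + 3 = 8
ways(6) = ways(5) + ways(4) = 8 + 5 = 13
ways(7) = ways(6) + ways(5) = 13 + 8 = 21
ways(8) = ways(7) + ways(6) = 21 + 13 = 34
ways(9) = ways(8) + ways(7) = 34 + 21 = 55
ways(10) = ways(9) + ways(8) = 55 + 34 = 89
ways(11) = ways(10) + ways(9) = 89 + 55 = 144
ways(12) = ways(11) + ways(10) = 144 + 89 = 233
ways(13) = ways(12) + ways(11) = 233 + 144 = 377
ways(14) = ways(13) + ways(12) = 377 + 233 = 610
ways(15) = ways(14) + ways(13) = 610 + 377 = 987
ways(16) = ways(15) + ways(14) = 987 + 610 = 1597
ways(17) = ways(16) + ways(15) = 1597 + 987 = 2584
ways(18) = ways(17) + ways(16) = 2584 + 1597 = 4181
ways(19) = ways(18) + ways(17) = 4181 + 2584 = 6765
ways(20) = ways(19) + ways(18) = 6765 + 4181 = 10946
ways(21) = ways(20) + ways(19) = 10946 + 6765 = 17711

17711


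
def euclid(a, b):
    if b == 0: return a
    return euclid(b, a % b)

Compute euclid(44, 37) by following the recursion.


euclid(44, 37) = euclid(37, 7)
euclid(37, 7) = euclid(7, 2)
euclid(7, 2) = euclid(2, 1)
euclid(2, 1) = euclid(1, 0)
euclid(1, 0) = 1  (base case)

1


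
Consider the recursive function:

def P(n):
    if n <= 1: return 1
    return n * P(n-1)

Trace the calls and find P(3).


P(3)
= 3 * P(2)
= 3 * 2 * P(1)
= 3 * 2 * 1
= 6

6


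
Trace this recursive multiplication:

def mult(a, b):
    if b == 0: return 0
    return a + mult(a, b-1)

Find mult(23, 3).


mult(23, 3) = 23 + mult(23, 2)
mult(23, 2) = 23 + mult(23, 1)
mult(23, 1) = 23 + mult(23, 0)
mult(23, 0) = 0  (base case)
Total: 23 + 23 + 23 + 0 = 69

69


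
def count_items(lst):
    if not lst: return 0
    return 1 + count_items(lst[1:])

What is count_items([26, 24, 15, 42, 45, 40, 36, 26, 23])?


count_items([26, 24, 15, 42, 45, 40, 36, 26, 23]) = 1 + count_items([24, 15, 42, 45, 40, 36, 26, 23])
count_items([24, 15, 42, 45, 40, 36, 26, 23]) = 1 + count_items([15, 42, 45, 40, 36, 26, 23])
count_items([15, 42, 45, 40, 36, 26, 23]) = 1 + count_items([42, 45, 40, 36, 26, 23])
count_items([42, 45, 40, 36, 26, 23]) = 1 + count_items([45, 40, 36, 26, 23])
count_items([45, 40, 36, 26, 23]) = 1 + count_items([40, 36, 26, 23])
count_items([40, 36, 26, 23]) = 1 + count_items([36, 26, 23])
count_items([36, 26, 23]) = 1 + count_items([26, 23])
count_items([26, 23]) = 1 + count_items([23])
count_items([23]) = 1 + count_items([])
count_items([]) = 0  (base case)
Unwinding: 1 + 1 + 1 + 1 + 1 + 1 + 1 + 1 + 1 + 0 = 9

9


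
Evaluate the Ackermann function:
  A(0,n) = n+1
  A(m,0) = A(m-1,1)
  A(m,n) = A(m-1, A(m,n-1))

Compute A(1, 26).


A(1, 26) = A(0, A(1, 25))
  A(1, 25) = A(0, A(1, 24))
    A(1, 24) = A(0, A(1, 23))
      A(1, 23) = A(0, A(1, 22))
        A(1, 22) = A(0, A(1, 21))
          A(1, 21) = A(0, A(1, 20))
          A(1, 20) = A(0, A(1, 19))
          A(1, 19) = A(0, A(1, 18))
          A(1, 18) = A(0, A(1, 17))
          A(1, 17) = A(0, A(1, 16))
          A(1, 16) = A(0, A(1, 15))
          A(1, 15) = A(0, A(1, 14))
          A(1, 14) = A(0, A(1, 13))
          A(1, 13) = A(0, A(1, 12))
          A(1, 12) = A(0, A(1, 11))
          A(1, 11) = A(0, A(1, 10))
          A(1, 10) = A(0, A(1, 9))
          A(1, 9) = A(0, A(1, 8))
          A(1, 8) = A(0, A(1, 7))
          A(1, 7) = A(0, A(1, 6))
          A(1, 6) = A(0, A(1, 5))
          A(1, 5) = A(0, A(1, 4))
          A(1, 4) = A(0, A(1, 3))
          A(1, 3) = A(0, A(1, 2))
          A(1, 2) = A(0, A(1, 1))
... (trace truncated)
Result: A(1, 26) = 28

28


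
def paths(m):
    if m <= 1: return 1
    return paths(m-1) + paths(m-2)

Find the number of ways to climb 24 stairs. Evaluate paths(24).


Building up from base cases:
paths(0) = 1
paths(1) = 1
paths(2) = paths(1) + paths(0) = 1 + 1 = 2
paths(3) = paths(2) + paths(1) = 2 + 1 = 3
paths(4) = paths(3) + paths(2) = 3 + 2 = 5
paths(5) = paths(4) + paths(3) = 5 + 3 = 8
paths(6) = paths(5) + paths(4) = 8 + 5 = 13
paths(7) = paths(6) + paths(5) = 13 + 8 = 21
paths(8) = paths(7) + paths(6) = 21 + 13 = 34
paths(9) = paths(8) + paths(7) = 34 + 21 = 55
paths(10) = paths(9) + paths(8) = 55 + 34 = 89
paths(11) = paths(10) + paths(9) = 89 + 55 = 144
paths(12) = paths(11) + paths(10) = 144 + 89 = 233
paths(13) = paths(12) + paths(11) = 233 + 144 = 377
paths(14) = paths(13) + paths(12) = 377 + 233 = 610
paths(15) = paths(14) + paths(13) = 610 + 377 = 987
paths(16) = paths(15) + paths(14) = 987 + 610 = 1597
paths(17) = paths(16) + paths(15) = 1597 + 987 = 2584
paths(18) = paths(17) + paths(16) = 2584 + 1597 = 4181
paths(19) = paths(18) + paths(17) = 4181 + 2584 = 6765
paths(20) = paths(19) + paths(18) = 6765 + 4181 = 10946
paths(21) = paths(20) + paths(19) = 10946 + 6765 = 17711
paths(22) = paths(21) + paths(20) = 17711 + 10946 = 28657
paths(23) = paths(22) + paths(21) = 28657 + 17711 = 46368
paths(24) = paths(23) + paths(22) = 46368 + 28657 = 75025

75025


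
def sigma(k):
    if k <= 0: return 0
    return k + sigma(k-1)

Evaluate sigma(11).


sigma(11)
= 11 + 10 + 9 + 8 + 7 + 6 + 5 + 4 + 3 + 2 + 1 + sigma(0)
= 11 + 10 + 9 + 8 + 7 + 6 + 5 + 4 + 3 + 2 + 1 + 0
= 66

66


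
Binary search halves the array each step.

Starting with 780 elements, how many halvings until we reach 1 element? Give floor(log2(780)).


780 / 2 = 390
390 / 2 = 195
195 / 2 = 97
97 / 2 = 48
48 / 2 = 24
24 / 2 = 12
12 / 2 = 6
6 / 2 = 3
3 / 2 = 1
Reached 1 after 9 halvings

9


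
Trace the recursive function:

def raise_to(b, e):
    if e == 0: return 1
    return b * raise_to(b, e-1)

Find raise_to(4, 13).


raise_to(4, 13)
= 4 * raise_to(4, 12)
= 4 * 4 * raise_to(4, 11)
= 4 * 4 * 4 * raise_to(4, 10)
= 4 * 4 * 4 * 4 * raise_to(4, 9)
= 4 * 4 * 4 * 4 * 4 * raise_to(4, 8)
= 4 * 4 * 4 * 4 * 4 * 4 * raise_to(4, 7)
= 4 * 4 * 4 * 4 * 4 * 4 * 4 * raise_to(4, 6)
= 4 * 4 * 4 * 4 * 4 * 4 * 4 * 4 * raise_to(4, 5)
= 4 * 4 * 4 * 4 * 4 * 4 * 4 * 4 * 4 * raise_to(4, 4)
= 4 * 4 * 4 * 4 * 4 * 4 * 4 * 4 * 4 * 4 * raise_to(4, 3)
= 4 * 4 * 4 * 4 * 4 * 4 * 4 * 4 * 4 * 4 * 4 * raise_to(4, 2)
= 4 * 4 * 4 * 4 * 4 * 4 * 4 * 4 * 4 * 4 * 4 * 4 * raise_to(4, 1)
= 4 * 4 * 4 * 4 * 4 * 4 * 4 * 4 * 4 * 4 * 4 * 4 * 4 * raise_to(4, 0)
= 4 * 4 * 4 * 4 * 4 * 4 * 4 * 4 * 4 * 4 * 4 * 4 * 4 * 1
= 67108864

67108864


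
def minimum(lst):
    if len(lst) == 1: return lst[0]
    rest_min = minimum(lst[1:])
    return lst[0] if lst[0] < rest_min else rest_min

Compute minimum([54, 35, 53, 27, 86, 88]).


minimum([54, 35, 53, 27, 86, 88]): compare 54 with minimum([35, 53, 27, 86, 88])
minimum([35, 53, 27, 86, 88]): compare 35 with minimum([53, 27, 86, 88])
minimum([53, 27, 86, 88]): compare 53 with minimum([27, 86, 88])
minimum([27, 86, 88]): compare 27 with minimum([86, 88])
minimum([86, 88]): compare 86 with minimum([88])
minimum([88]) = 88  (base case)
Compare 86 with 88 -> 86
Compare 27 with 86 -> 27
Compare 53 with 27 -> 27
Compare 35 with 27 -> 27
Compare 54 with 27 -> 27

27


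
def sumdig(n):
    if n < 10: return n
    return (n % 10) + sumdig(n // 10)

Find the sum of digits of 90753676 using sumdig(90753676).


sumdig(90753676) = 6 + sumdig(9075367)
sumdig(9075367) = 7 + sumdig(907536)
sumdig(907536) = 6 + sumdig(90753)
sumdig(90753) = 3 + sumdig(9075)
sumdig(9075) = 5 + sumdig(907)
sumdig(907) = 7 + sumdig(90)
sumdig(90) = 0 + sumdig(9)
sumdig(9) = 9  (base case)
Total: 6 + 7 + 6 + 3 + 5 + 7 + 0 + 9 = 43

43


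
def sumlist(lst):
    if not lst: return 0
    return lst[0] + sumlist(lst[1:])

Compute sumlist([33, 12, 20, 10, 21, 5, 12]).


sumlist([33, 12, 20, 10, 21, 5, 12]) = 33 + sumlist([12, 20, 10, 21, 5, 12])
sumlist([12, 20, 10, 21, 5, 12]) = 12 + sumlist([20, 10, 21, 5, 12])
sumlist([20, 10, 21, 5, 12]) = 20 + sumlist([10, 21, 5, 12])
sumlist([10, 21, 5, 12]) = 10 + sumlist([21, 5, 12])
sumlist([21, 5, 12]) = 21 + sumlist([5, 12])
sumlist([5, 12]) = 5 + sumlist([12])
sumlist([12]) = 12 + sumlist([])
sumlist([]) = 0  (base case)
Total: 33 + 12 + 20 + 10 + 21 + 5 + 12 + 0 = 113

113


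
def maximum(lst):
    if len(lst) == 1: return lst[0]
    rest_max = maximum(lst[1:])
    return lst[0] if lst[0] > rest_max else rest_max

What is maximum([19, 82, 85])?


maximum([19, 82, 85]): compare 19 with maximum([82, 85])
maximum([82, 85]): compare 82 with maximum([85])
maximum([85]) = 85  (base case)
Compare 82 with 85 -> 85
Compare 19 with 85 -> 85

85


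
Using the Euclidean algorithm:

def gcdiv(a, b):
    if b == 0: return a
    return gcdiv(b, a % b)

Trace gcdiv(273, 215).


gcdiv(273, 215) = gcdiv(215, 58)
gcdiv(215, 58) = gcdiv(58, 41)
gcdiv(58, 41) = gcdiv(41, 17)
gcdiv(41, 17) = gcdiv(17, 7)
gcdiv(17, 7) = gcdiv(7, 3)
gcdiv(7, 3) = gcdiv(3, 1)
gcdiv(3, 1) = gcdiv(1, 0)
gcdiv(1, 0) = 1  (base case)

1


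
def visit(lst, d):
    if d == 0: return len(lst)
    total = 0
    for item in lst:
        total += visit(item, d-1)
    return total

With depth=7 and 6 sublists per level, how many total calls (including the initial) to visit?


At depth 0 (root): 1 call
At depth 1: each of 1 parents calls visit on 6 children = 6 calls
At depth 2: each of 6 parents calls visit on 6 children = 36 calls
At depth 3: each of 36 parents calls visit on 6 children = 216 calls
At depth 4: each of 216 parents calls visit on 6 children = 1296 calls
At depth 5: each of 1296 parents calls visit on 6 children = 7776 calls
At depth 6: each of 7776 parents calls visit on 6 children = 46656 calls
At depth 7: each of 46656 parents calls visit on 6 children = 279936 calls
Total: 1 + 6 + 36 + 216 + 1296 + 7776 + 46656 + 279936 = 335923

335923


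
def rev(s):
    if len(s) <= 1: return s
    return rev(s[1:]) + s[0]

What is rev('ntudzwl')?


rev('ntudzwl') = rev('tudzwl') + 'n'
rev('tudzwl') = rev('udzwl') + 't'
rev('udzwl') = rev('dzwl') + 'u'
rev('dzwl') = rev('zwl') + 'd'
rev('zwl') = rev('wl') + 'z'
rev('wl') = rev('l') + 'w'
rev('l') = 'l'  (base case)
Concatenating: 'l' + 'w' + 'z' + 'd' + 'u' + 't' + 'n' = 'lwzdutn'

lwzdutn


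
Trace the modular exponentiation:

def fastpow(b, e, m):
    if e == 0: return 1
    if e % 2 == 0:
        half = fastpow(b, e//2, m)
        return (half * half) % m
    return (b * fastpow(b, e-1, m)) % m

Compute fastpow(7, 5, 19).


fastpow(7, 5, 19): e is odd, compute fastpow(7, 4, 19)
  fastpow(7, 4, 19): e is even, compute fastpow(7, 2, 19)
    fastpow(7, 2, 19): e is even, compute fastpow(7, 1, 19)
      fastpow(7, 1, 19): e is odd, compute fastpow(7, 0, 19)
        fastpow(7, 0, 19) = 1
      (7 * 1) % 19 = 7
    half=7, (7*7) % 19 = 11
  half=11, (11*11) % 19 = 7
(7 * 7) % 19 = 11

11


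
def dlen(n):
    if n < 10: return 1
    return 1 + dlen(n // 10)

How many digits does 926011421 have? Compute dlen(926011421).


dlen(926011421) = 1 + dlen(92601142)
dlen(92601142) = 1 + dlen(9260114)
dlen(9260114) = 1 + dlen(926011)
dlen(926011) = 1 + dlen(92601)
dlen(92601) = 1 + dlen(9260)
dlen(9260) = 1 + dlen(926)
dlen(926) = 1 + dlen(92)
dlen(92) = 1 + dlen(9)
dlen(9) = 1  (base case: 9 < 10)
Unwinding: 1 + 1 + 1 + 1 + 1 + 1 + 1 + 1 + 1 = 9

9


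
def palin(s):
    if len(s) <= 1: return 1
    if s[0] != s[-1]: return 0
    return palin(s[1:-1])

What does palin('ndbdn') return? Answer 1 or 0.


palin('ndbdn'): s[0]='n' == s[-1]='n' -> check palin('dbd')
palin('dbd'): s[0]='d' == s[-1]='d' -> check palin('b')
palin('b'): len <= 1 -> return 1  (base case)
Result: 1 (palindrome)

1


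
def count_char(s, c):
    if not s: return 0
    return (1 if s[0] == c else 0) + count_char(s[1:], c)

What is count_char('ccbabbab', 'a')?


s[0]='c' != 'a' -> 0
s[0]='c' != 'a' -> 0
s[0]='b' != 'a' -> 0
s[0]='a' == 'a' -> 1
s[0]='b' != 'a' -> 0
s[0]='b' != 'a' -> 0
s[0]='a' == 'a' -> 1
s[0]='b' != 'a' -> 0
Sum: 0 + 0 + 0 + 1 + 0 + 0 + 1 + 0 = 2

2


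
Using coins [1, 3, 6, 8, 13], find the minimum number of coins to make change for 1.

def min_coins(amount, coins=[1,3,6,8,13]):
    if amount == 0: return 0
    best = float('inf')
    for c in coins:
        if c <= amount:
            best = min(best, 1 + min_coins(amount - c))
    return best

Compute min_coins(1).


Building up with DP:
min_coins(0) = 0
min_coins(1) = min(1+min_coins(0)=1+0=1) = 1

1


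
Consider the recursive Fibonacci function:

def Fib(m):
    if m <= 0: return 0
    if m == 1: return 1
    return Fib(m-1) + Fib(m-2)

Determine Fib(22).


Computing Fib(22) bottom-up:
Fib(0) = 0
Fib(1) = 1
Fib(2) = Fib(1) + Fib(0) = 1 + 0 = 1
Fib(3) = Fib(2) + Fib(1) = 1 + 1 = 2
Fib(4) = Fib(3) + Fib(2) = 2 + 1 = 3
Fib(5) = Fib(4) + Fib(3) = 3 + 2 = 5
Fib(6) = Fib(5) + Fib(4) = 5 + 3 = 8
Fib(7) = Fib(6) + Fib(5) = 8 + 5 = 13
Fib(8) = Fib(7) + Fib(6) = 13 + 8 = 21
Fib(9) = Fib(8) + Fib(7) = 21 + 13 = 34
Fib(10) = Fib(9) + Fib(8) = 34 + 21 = 55
Fib(11) = Fib(10) + Fib(9) = 55 + 34 = 89
Fib(12) = Fib(11) + Fib(10) = 89 + 55 = 144
Fib(13) = Fib(12) + Fib(11) = 144 + 89 = 233
Fib(14) = Fib(13) + Fib(12) = 233 + 144 = 377
Fib(15) = Fib(14) + Fib(13) = 377 + 233 = 610
Fib(16) = Fib(15) + Fib(14) = 610 + 377 = 987
Fib(17) = Fib(16) + Fib(15) = 987 + 610 = 1597
Fib(18) = Fib(17) + Fib(16) = 1597 + 987 = 2584
Fib(19) = Fib(18) + Fib(17) = 2584 + 1597 = 4181
Fib(20) = Fib(19) + Fib(18) = 4181 + 2584 = 6765
Fib(21) = Fib(20) + Fib(19) = 6765 + 4181 = 10946
Fib(22) = Fib(21) + Fib(20) = 10946 + 6765 = 17711

17711


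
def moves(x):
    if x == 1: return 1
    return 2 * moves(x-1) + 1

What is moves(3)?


moves(3) = 2 * moves(2) + 1
moves(2) = 2 * moves(1) + 1
moves(1) = 1  (base case)
moves(2) = 2 * 1 + 1 = 3
moves(3) = 2 * 3 + 1 = 7

7


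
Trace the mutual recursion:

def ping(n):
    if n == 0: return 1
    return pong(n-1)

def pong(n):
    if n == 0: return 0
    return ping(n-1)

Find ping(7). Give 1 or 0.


ping(7) = pong(6)
pong(6) = ping(5)
ping(5) = pong(4)
pong(4) = ping(3)
ping(3) = pong(2)
pong(2) = ping(1)
ping(1) = pong(0)
pong(0) = 0  (base case)
Result: 0

0


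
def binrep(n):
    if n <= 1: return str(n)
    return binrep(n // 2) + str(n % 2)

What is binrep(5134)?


binrep(5134) = binrep(2567) + '0'
binrep(2567) = binrep(1283) + '1'
binrep(1283) = binrep(641) + '1'
binrep(641) = binrep(320) + '1'
binrep(320) = binrep(160) + '0'
binrep(160) = binrep(80) + '0'
binrep(80) = binrep(40) + '0'
binrep(40) = binrep(20) + '0'
binrep(20) = binrep(10) + '0'
binrep(10) = binrep(5) + '0'
binrep(5) = binrep(2) + '1'
binrep(2) = binrep(1) + '0'
binrep(1) = '1'  (base case)
Concatenating: '1' + '0' + '1' + '0' + '0' + '0' + '0' + '0' + '0' + '1' + '1' + '1' + '0' = '1010000001110'

1010000001110


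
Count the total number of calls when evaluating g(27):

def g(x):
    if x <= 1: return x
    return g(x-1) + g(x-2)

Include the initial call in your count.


Let C(n) = total calls for g(n)
C(0) = 1, C(1) = 1
C(2) = 1 + C(1) + C(0) = 1 + 1 + 1 = 3
C(3) = 1 + C(2) + C(1) = 1 + 3 + 1 = 5
C(4) = 1 + C(3) + C(2) = 1 + 5 + 3 = 9
C(5) = 1 + C(4) + C(3) = 1 + 9 + 5 = 15
C(6) = 1 + C(5) + C(4) = 1 + 15 + 9 = 25
C(7) = 1 + C(6) + C(5) = 1 + 25 + 15 = 41
C(8) = 1 + C(7) + C(6) = 1 + 41 + 25 = 67
C(9) = 1 + C(8) + C(7) = 1 + 67 + 41 = 109
C(10) = 1 + C(9) + C(8) = 1 + 109 + 67 = 177
C(11) = 1 + C(10) + C(9) = 1 + 177 + 109 = 287
C(12) = 1 + C(11) + C(10) = 1 + 287 + 177 = 465
C(13) = 1 + C(12) + C(11) = 1 + 465 + 287 = 753
C(14) = 1 + C(13) + C(12) = 1 + 753 + 465 = 1219
C(15) = 1 + C(14) + C(13) = 1 + 1219 + 753 = 1973
C(16) = 1 + C(15) + C(14) = 1 + 1973 + 1219 = 3193
C(17) = 1 + C(16) + C(15) = 1 + 3193 + 1973 = 5167
C(18) = 1 + C(17) + C(16) = 1 + 5167 + 3193 = 8361
C(19) = 1 + C(18) + C(17) = 1 + 8361 + 5167 = 13529
C(20) = 1 + C(19) + C(18) = 1 + 13529 + 8361 = 21891
C(21) = 1 + C(20) + C(19) = 1 + 21891 + 13529 = 35421
C(22) = 1 + C(21) + C(20) = 1 + 35421 + 21891 = 57313
C(23) = 1 + C(22) + C(21) = 1 + 57313 + 35421 = 92735
C(24) = 1 + C(23) + C(22) = 1 + 92735 + 57313 = 150049
C(25) = 1 + C(24) + C(23) = 1 + 150049 + 92735 = 242785
C(26) = 1 + C(25) + C(24) = 1 + 242785 + 150049 = 392835
C(27) = 1 + C(26) + C(25) = 1 + 392835 + 242785 = 635621

635621


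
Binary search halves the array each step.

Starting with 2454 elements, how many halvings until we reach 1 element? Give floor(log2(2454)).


2454 / 2 = 1227
1227 / 2 = 613
613 / 2 = 306
306 / 2 = 153
153 / 2 = 76
76 / 2 = 38
38 / 2 = 19
19 / 2 = 9
9 / 2 = 4
4 / 2 = 2
2 / 2 = 1
Reached 1 after 11 halvings

11


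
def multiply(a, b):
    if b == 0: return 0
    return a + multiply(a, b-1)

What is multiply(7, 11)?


multiply(7, 11) = 7 + multiply(7, 10)
multiply(7, 10) = 7 + multiply(7, 9)
multiply(7, 9) = 7 + multiply(7, 8)
multiply(7, 8) = 7 + multiply(7, 7)
multiply(7, 7) = 7 + multiply(7, 6)
multiply(7, 6) = 7 + multiply(7, 5)
multiply(7, 5) = 7 + multiply(7, 4)
multiply(7, 4) = 7 + multiply(7, 3)
multiply(7, 3) = 7 + multiply(7, 2)
multiply(7, 2) = 7 + multiply(7, 1)
multiply(7, 1) = 7 + multiply(7, 0)
multiply(7, 0) = 0  (base case)
Total: 7 + 7 + 7 + 7 + 7 + 7 + 7 + 7 + 7 + 7 + 7 + 0 = 77

77


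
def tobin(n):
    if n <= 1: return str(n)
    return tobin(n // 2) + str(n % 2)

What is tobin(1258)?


tobin(1258) = tobin(629) + '0'
tobin(629) = tobin(314) + '1'
tobin(314) = tobin(157) + '0'
tobin(157) = tobin(78) + '1'
tobin(78) = tobin(39) + '0'
tobin(39) = tobin(19) + '1'
tobin(19) = tobin(9) + '1'
tobin(9) = tobin(4) + '1'
tobin(4) = tobin(2) + '0'
tobin(2) = tobin(1) + '0'
tobin(1) = '1'  (base case)
Concatenating: '1' + '0' + '0' + '1' + '1' + '1' + '0' + '1' + '0' + '1' + '0' = '10011101010'

10011101010


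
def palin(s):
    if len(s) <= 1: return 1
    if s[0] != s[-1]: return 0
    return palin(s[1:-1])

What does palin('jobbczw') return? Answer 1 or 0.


palin('jobbczw'): s[0]='j' != s[-1]='w' -> return 0
Result: 0 (not a palindrome)

0


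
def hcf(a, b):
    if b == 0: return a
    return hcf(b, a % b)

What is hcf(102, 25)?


hcf(102, 25) = hcf(25, 2)
hcf(25, 2) = hcf(2, 1)
hcf(2, 1) = hcf(1, 0)
hcf(1, 0) = 1  (base case)

1


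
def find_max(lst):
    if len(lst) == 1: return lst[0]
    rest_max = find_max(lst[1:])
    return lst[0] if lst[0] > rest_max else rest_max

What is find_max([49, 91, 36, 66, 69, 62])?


find_max([49, 91, 36, 66, 69, 62]): compare 49 with find_max([91, 36, 66, 69, 62])
find_max([91, 36, 66, 69, 62]): compare 91 with find_max([36, 66, 69, 62])
find_max([36, 66, 69, 62]): compare 36 with find_max([66, 69, 62])
find_max([66, 69, 62]): compare 66 with find_max([69, 62])
find_max([69, 62]): compare 69 with find_max([62])
find_max([62]) = 62  (base case)
Compare 69 with 62 -> 69
Compare 66 with 69 -> 69
Compare 36 with 69 -> 69
Compare 91 with 69 -> 91
Compare 49 with 91 -> 91

91


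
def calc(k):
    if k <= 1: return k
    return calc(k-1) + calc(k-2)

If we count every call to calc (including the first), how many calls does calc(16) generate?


Let C(n) = total calls for calc(n)
C(0) = 1, C(1) = 1
C(2) = 1 + C(1) + C(0) = 1 + 1 + 1 = 3
C(3) = 1 + C(2) + C(1) = 1 + 3 + 1 = 5
C(4) = 1 + C(3) + C(2) = 1 + 5 + 3 = 9
C(5) = 1 + C(4) + C(3) = 1 + 9 + 5 = 15
C(6) = 1 + C(5) + C(4) = 1 + 15 + 9 = 25
C(7) = 1 + C(6) + C(5) = 1 + 25 + 15 = 41
C(8) = 1 + C(7) + C(6) = 1 + 41 + 25 = 67
C(9) = 1 + C(8) + C(7) = 1 + 67 + 41 = 109
C(10) = 1 + C(9) + C(8) = 1 + 109 + 67 = 177
C(11) = 1 + C(10) + C(9) = 1 + 177 + 109 = 287
C(12) = 1 + C(11) + C(10) = 1 + 287 + 177 = 465
C(13) = 1 + C(12) + C(11) = 1 + 465 + 287 = 753
C(14) = 1 + C(13) + C(12) = 1 + 753 + 465 = 1219
C(15) = 1 + C(14) + C(13) = 1 + 1219 + 753 = 1973
C(16) = 1 + C(15) + C(14) = 1 + 1973 + 1219 = 3193

3193


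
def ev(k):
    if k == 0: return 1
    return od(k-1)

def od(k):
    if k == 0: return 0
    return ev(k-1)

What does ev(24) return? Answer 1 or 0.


ev(24) = od(23)
od(23) = ev(22)
ev(22) = od(21)
od(21) = ev(20)
ev(20) = od(19)
od(19) = ev(18)
ev(18) = od(17)
od(17) = ev(16)
ev(16) = od(15)
od(15) = ev(14)
ev(14) = od(13)
od(13) = ev(12)
ev(12) = od(11)
od(11) = ev(10)
ev(10) = od(9)
od(9) = ev(8)
ev(8) = od(7)
od(7) = ev(6)
ev(6) = od(5)
od(5) = ev(4)
ev(4) = od(3)
od(3) = ev(2)
ev(2) = od(1)
od(1) = ev(0)
ev(0) = 1  (base case)
Result: 1

1


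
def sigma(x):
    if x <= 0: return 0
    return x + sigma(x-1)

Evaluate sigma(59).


sigma(59)
= 59 + 58 + 57 + 56 + 55 + 54 + 53 + 52 + 51 + 50 + 49 + 48 + 47 + 46 + 45 + 44 + 43 + 42 + 41 + 40 + 39 + 38 + 37 + 36 + 35 + 34 + 33 + 32 + 31 + 30 + 29 + 28 + 27 + 26 + 25 + 24 + 23 + 22 + 21 + 20 + 19 + 18 + 17 + 16 + 15 + 14 + 13 + 12 + 11 + 10 + 9 + 8 + 7 + 6 + 5 + 4 + 3 + 2 + 1 + sigma(0)
= 59 + 58 + 57 + 56 + 55 + 54 + 53 + 52 + 51 + 50 + 49 + 48 + 47 + 46 + 45 + 44 + 43 + 42 + 41 + 40 + 39 + 38 + 37 + 36 + 35 + 34 + 33 + 32 + 31 + 30 + 29 + 28 + 27 + 26 + 25 + 24 + 23 + 22 + 21 + 20 + 19 + 18 + 17 + 16 + 15 + 14 + 13 + 12 + 11 + 10 + 9 + 8 + 7 + 6 + 5 + 4 + 3 + 2 + 1 + 0
= 1770

1770


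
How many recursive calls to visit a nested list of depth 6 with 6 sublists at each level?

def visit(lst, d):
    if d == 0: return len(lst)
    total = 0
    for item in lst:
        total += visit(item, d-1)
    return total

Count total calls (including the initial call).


At depth 0 (root): 1 call
At depth 1: each of 1 parents calls visit on 6 children = 6 calls
At depth 2: each of 6 parents calls visit on 6 children = 36 calls
At depth 3: each of 36 parents calls visit on 6 children = 216 calls
At depth 4: each of 216 parents calls visit on 6 children = 1296 calls
At depth 5: each of 1296 parents calls visit on 6 children = 7776 calls
At depth 6: each of 7776 parents calls visit on 6 children = 46656 calls
Total: 1 + 6 + 36 + 216 + 1296 + 7776 + 46656 = 55987

55987


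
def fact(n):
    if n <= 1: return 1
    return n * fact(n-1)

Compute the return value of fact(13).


fact(13)
= 13 * fact(12)
= 13 * 12 * fact(11)
= 13 * 12 * 11 * fact(10)
= 13 * 12 * 11 * 10 * fact(9)
= 13 * 12 * 11 * 10 * 9 * fact(8)
= 13 * 12 * 11 * 10 * 9 * 8 * fact(7)
= 13 * 12 * 11 * 10 * 9 * 8 * 7 * fact(6)
= 13 * 12 * 11 * 10 * 9 * 8 * 7 * 6 * fact(5)
= 13 * 12 * 11 * 10 * 9 * 8 * 7 * 6 * 5 * fact(4)
= 13 * 12 * 11 * 10 * 9 * 8 * 7 * 6 * 5 * 4 * fact(3)
= 13 * 12 * 11 * 10 * 9 * 8 * 7 * 6 * 5 * 4 * 3 * fact(2)
= 13 * 12 * 11 * 10 * 9 * 8 * 7 * 6 * 5 * 4 * 3 * 2 * fact(1)
= 13 * 12 * 11 * 10 * 9 * 8 * 7 * 6 * 5 * 4 * 3 * 2 * 1
= 6227020800

6227020800


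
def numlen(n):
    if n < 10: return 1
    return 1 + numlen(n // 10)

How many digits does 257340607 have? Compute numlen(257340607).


numlen(257340607) = 1 + numlen(25734060)
numlen(25734060) = 1 + numlen(2573406)
numlen(2573406) = 1 + numlen(257340)
numlen(257340) = 1 + numlen(25734)
numlen(25734) = 1 + numlen(2573)
numlen(2573) = 1 + numlen(257)
numlen(257) = 1 + numlen(25)
numlen(25) = 1 + numlen(2)
numlen(2) = 1  (base case: 2 < 10)
Unwinding: 1 + 1 + 1 + 1 + 1 + 1 + 1 + 1 + 1 = 9

9


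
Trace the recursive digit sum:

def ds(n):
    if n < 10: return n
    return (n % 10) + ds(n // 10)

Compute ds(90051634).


ds(90051634) = 4 + ds(9005163)
ds(9005163) = 3 + ds(900516)
ds(900516) = 6 + ds(90051)
ds(90051) = 1 + ds(9005)
ds(9005) = 5 + ds(900)
ds(900) = 0 + ds(90)
ds(90) = 0 + ds(9)
ds(9) = 9  (base case)
Total: 4 + 3 + 6 + 1 + 5 + 0 + 0 + 9 = 28

28


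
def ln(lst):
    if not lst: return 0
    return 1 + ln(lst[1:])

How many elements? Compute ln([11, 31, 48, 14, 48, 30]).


ln([11, 31, 48, 14, 48, 30]) = 1 + ln([31, 48, 14, 48, 30])
ln([31, 48, 14, 48, 30]) = 1 + ln([48, 14, 48, 30])
ln([48, 14, 48, 30]) = 1 + ln([14, 48, 30])
ln([14, 48, 30]) = 1 + ln([48, 30])
ln([48, 30]) = 1 + ln([30])
ln([30]) = 1 + ln([])
ln([]) = 0  (base case)
Unwinding: 1 + 1 + 1 + 1 + 1 + 1 + 0 = 6

6


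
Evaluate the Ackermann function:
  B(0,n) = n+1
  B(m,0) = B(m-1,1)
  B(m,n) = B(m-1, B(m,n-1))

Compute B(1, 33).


B(1, 33) = B(0, B(1, 32))
  B(1, 32) = B(0, B(1, 31))
    B(1, 31) = B(0, B(1, 30))
      B(1, 30) = B(0, B(1, 29))
        B(1, 29) = B(0, B(1, 28))
          B(1, 28) = B(0, B(1, 27))
          B(1, 27) = B(0, B(1, 26))
          B(1, 26) = B(0, B(1, 25))
          B(1, 25) = B(0, B(1, 24))
          B(1, 24) = B(0, B(1, 23))
          B(1, 23) = B(0, B(1, 22))
          B(1, 22) = B(0, B(1, 21))
          B(1, 21) = B(0, B(1, 20))
          B(1, 20) = B(0, B(1, 19))
          B(1, 19) = B(0, B(1, 18))
          B(1, 18) = B(0, B(1, 17))
          B(1, 17) = B(0, B(1, 16))
          B(1, 16) = B(0, B(1, 15))
          B(1, 15) = B(0, B(1, 14))
          B(1, 14) = B(0, B(1, 13))
          B(1, 13) = B(0, B(1, 12))
          B(1, 12) = B(0, B(1, 11))
          B(1, 11) = B(0, B(1, 10))
          B(1, 10) = B(0, B(1, 9))
          B(1, 9) = B(0, B(1, 8))
... (trace truncated)
Result: B(1, 33) = 35

35


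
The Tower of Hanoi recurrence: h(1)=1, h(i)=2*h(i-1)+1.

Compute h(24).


h(24) = 2 * h(23) + 1
h(23) = 2 * h(22) + 1
h(22) = 2 * h(21) + 1
h(21) = 2 * h(20) + 1
h(20) = 2 * h(19) + 1
h(19) = 2 * h(18) + 1
h(18) = 2 * h(17) + 1
h(17) = 2 * h(16) + 1
h(16) = 2 * h(15) + 1
h(15) = 2 * h(14) + 1
h(14) = 2 * h(13) + 1
h(13) = 2 * h(12) + 1
h(12) = 2 * h(11) + 1
h(11) = 2 * h(10) + 1
h(10) = 2 * h(9) + 1
h(9) = 2 * h(8) + 1
h(8) = 2 * h(7) + 1
h(7) = 2 * h(6) + 1
h(6) = 2 * h(5) + 1
h(5) = 2 * h(4) + 1
h(4) = 2 * h(3) + 1
h(3) = 2 * h(2) + 1
h(2) = 2 * h(1) + 1
h(1) = 1  (base case)
h(2) = 2 * 1 + 1 = 3
h(3) = 2 * 3 + 1 = 7
h(4) = 2 * 7 + 1 = 15
h(5) = 2 * 15 + 1 = 31
h(6) = 2 * 31 + 1 = 63
h(7) = 2 * 63 + 1 = 127
h(8) = 2 * 127 + 1 = 255
h(9) = 2 * 255 + 1 = 511
h(10) = 2 * 511 + 1 = 1023
h(11) = 2 * 1023 + 1 = 2047
h(12) = 2 * 2047 + 1 = 4095
h(13) = 2 * 4095 + 1 = 8191
h(14) = 2 * 8191 + 1 = 16383
h(15) = 2 * 16383 + 1 = 32767
h(16) = 2 * 32767 + 1 = 65535
h(17) = 2 * 65535 + 1 = 131071
h(18) = 2 * 131071 + 1 = 262143
h(19) = 2 * 262143 + 1 = 524287
h(20) = 2 * 524287 + 1 = 1048575
h(21) = 2 * 1048575 + 1 = 2097151
h(22) = 2 * 2097151 + 1 = 4194303
h(23) = 2 * 4194303 + 1 = 8388607
h(24) = 2 * 8388607 + 1 = 16777215

16777215


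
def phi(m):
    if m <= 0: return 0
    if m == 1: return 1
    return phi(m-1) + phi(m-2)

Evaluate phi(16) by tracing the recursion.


Computing phi(16) bottom-up:
phi(0) = 0
phi(1) = 1
phi(2) = phi(1) + phi(0) = 1 + 0 = 1
phi(3) = phi(2) + phi(1) = 1 + 1 = 2
phi(4) = phi(3) + phi(2) = 2 + 1 = 3
phi(5) = phi(4) + phi(3) = 3 + 2 = 5
phi(6) = phi(5) + phi(4) = 5 + 3 = 8
phi(7) = phi(6) + phi(5) = 8 + 5 = 13
phi(8) = phi(7) + phi(6) = 13 + 8 = 21
phi(9) = phi(8) + phi(7) = 21 + 13 = 34
phi(10) = phi(9) + phi(8) = 34 + 21 = 55
phi(11) = phi(10) + phi(9) = 55 + 34 = 89
phi(12) = phi(11) + phi(10) = 89 + 55 = 144
phi(13) = phi(12) + phi(11) = 144 + 89 = 233
phi(14) = phi(13) + phi(12) = 233 + 144 = 377
phi(15) = phi(14) + phi(13) = 377 + 233 = 610
phi(16) = phi(15) + phi(14) = 610 + 377 = 987

987


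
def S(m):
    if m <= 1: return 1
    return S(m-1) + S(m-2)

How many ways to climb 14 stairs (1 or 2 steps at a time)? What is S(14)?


Building up from base cases:
S(0) = 1
S(1) = 1
S(2) = S(1) + S(0) = 1 + 1 = 2
S(3) = S(2) + S(1) = 2 + 1 = 3
S(4) = S(3) + S(2) = 3 + 2 = 5
S(5) = S(4) + S(3) = 5 + 3 = 8
S(6) = S(5) + S(4) = 8 + 5 = 13
S(7) = S(6) + S(5) = 13 + 8 = 21
S(8) = S(7) + S(6) = 21 + 13 = 34
S(9) = S(8) + S(7) = 34 + 21 = 55
S(10) = S(9) + S(8) = 55 + 34 = 89
S(11) = S(10) + S(9) = 89 + 55 = 144
S(12) = S(11) + S(10) = 144 + 89 = 233
S(13) = S(12) + S(11) = 233 + 144 = 377
S(14) = S(13) + S(12) = 377 + 233 = 610

610


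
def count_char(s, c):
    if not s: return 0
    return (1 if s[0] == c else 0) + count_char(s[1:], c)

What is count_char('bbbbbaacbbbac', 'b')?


s[0]='b' == 'b' -> 1
s[0]='b' == 'b' -> 1
s[0]='b' == 'b' -> 1
s[0]='b' == 'b' -> 1
s[0]='b' == 'b' -> 1
s[0]='a' != 'b' -> 0
s[0]='a' != 'b' -> 0
s[0]='c' != 'b' -> 0
s[0]='b' == 'b' -> 1
s[0]='b' == 'b' -> 1
s[0]='b' == 'b' -> 1
s[0]='a' != 'b' -> 0
s[0]='c' != 'b' -> 0
Sum: 1 + 1 + 1 + 1 + 1 + 0 + 0 + 0 + 1 + 1 + 1 + 0 + 0 = 8

8


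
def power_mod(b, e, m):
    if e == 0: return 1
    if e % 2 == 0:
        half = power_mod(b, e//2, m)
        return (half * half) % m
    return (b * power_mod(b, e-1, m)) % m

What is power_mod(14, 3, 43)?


power_mod(14, 3, 43): e is odd, compute power_mod(14, 2, 43)
  power_mod(14, 2, 43): e is even, compute power_mod(14, 1, 43)
    power_mod(14, 1, 43): e is odd, compute power_mod(14, 0, 43)
      power_mod(14, 0, 43) = 1
    (14 * 1) % 43 = 14
  half=14, (14*14) % 43 = 24
(14 * 24) % 43 = 35

35


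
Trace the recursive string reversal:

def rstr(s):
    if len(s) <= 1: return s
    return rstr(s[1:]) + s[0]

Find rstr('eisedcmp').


rstr('eisedcmp') = rstr('isedcmp') + 'e'
rstr('isedcmp') = rstr('sedcmp') + 'i'
rstr('sedcmp') = rstr('edcmp') + 's'
rstr('edcmp') = rstr('dcmp') + 'e'
rstr('dcmp') = rstr('cmp') + 'd'
rstr('cmp') = rstr('mp') + 'c'
rstr('mp') = rstr('p') + 'm'
rstr('p') = 'p'  (base case)
Concatenating: 'p' + 'm' + 'c' + 'd' + 'e' + 's' + 'i' + 'e' = 'pmcdesie'

pmcdesie


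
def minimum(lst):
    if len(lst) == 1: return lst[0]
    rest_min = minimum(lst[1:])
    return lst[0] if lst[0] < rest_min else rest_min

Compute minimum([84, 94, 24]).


minimum([84, 94, 24]): compare 84 with minimum([94, 24])
minimum([94, 24]): compare 94 with minimum([24])
minimum([24]) = 24  (base case)
Compare 94 with 24 -> 24
Compare 84 with 24 -> 24

24


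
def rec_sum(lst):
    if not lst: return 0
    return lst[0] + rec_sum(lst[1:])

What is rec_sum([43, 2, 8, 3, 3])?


rec_sum([43, 2, 8, 3, 3]) = 43 + rec_sum([2, 8, 3, 3])
rec_sum([2, 8, 3, 3]) = 2 + rec_sum([8, 3, 3])
rec_sum([8, 3, 3]) = 8 + rec_sum([3, 3])
rec_sum([3, 3]) = 3 + rec_sum([3])
rec_sum([3]) = 3 + rec_sum([])
rec_sum([]) = 0  (base case)
Total: 43 + 2 + 8 + 3 + 3 + 0 = 59

59


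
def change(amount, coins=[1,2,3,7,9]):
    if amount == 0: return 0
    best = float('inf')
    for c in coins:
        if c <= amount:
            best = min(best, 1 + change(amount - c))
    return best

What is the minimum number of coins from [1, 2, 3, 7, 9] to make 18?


Building up with DP:
change(0) = 0
change(1) = min(1+change(0)=1+0=1) = 1
change(2) = min(1+change(1)=1+1=2, 1+change(0)=1+0=1) = 1
change(3) = min(1+change(2)=1+1=2, 1+change(1)=1+1=2, 1+change(0)=1+0=1) = 1
change(4) = min(1+change(3)=1+1=2, 1+change(2)=1+1=2, 1+change(1)=1+1=2) = 2
change(5) = min(1+change(4)=1+2=3, 1+change(3)=1+1=2, 1+change(2)=1+1=2) = 2
change(6) = min(1+change(5)=1+2=3, 1+change(4)=1+2=3, 1+change(3)=1+1=2) = 2
change(7) = min(1+change(6)=1+2=3, 1+change(5)=1+2=3, 1+change(4)=1+2=3, 1+change(0)=1+0=1) = 1
change(8) = min(1+change(7)=1+1=2, 1+change(6)=1+2=3, 1+change(5)=1+2=3, 1+change(1)=1+1=2) = 2
change(9) = min(1+change(8)=1+2=3, 1+change(7)=1+1=2, 1+change(6)=1+2=3, 1+change(2)=1+1=2, 1+change(0)=1+0=1) = 1
change(10) = min(1+change(9)=1+1=2, 1+change(8)=1+2=3, 1+change(7)=1+1=2, 1+change(3)=1+1=2, 1+change(1)=1+1=2) = 2
change(11) = min(1+change(10)=1+2=3, 1+change(9)=1+1=2, 1+change(8)=1+2=3, 1+change(4)=1+2=3, 1+change(2)=1+1=2) = 2
change(12) = min(1+change(11)=1+2=3, 1+change(10)=1+2=3, 1+change(9)=1+1=2, 1+change(5)=1+2=3, 1+change(3)=1+1=2) = 2
change(13) = min(1+change(12)=1+2=3, 1+change(11)=1+2=3, 1+change(10)=1+2=3, 1+change(6)=1+2=3, 1+change(4)=1+2=3) = 3
change(14) = min(1+change(13)=1+3=4, 1+change(12)=1+2=3, 1+change(11)=1+2=3, 1+change(7)=1+1=2, 1+change(5)=1+2=3) = 2
change(15) = min(1+change(14)=1+2=3, 1+change(13)=1+3=4, 1+change(12)=1+2=3, 1+change(8)=1+2=3, 1+change(6)=1+2=3) = 3
change(16) = min(1+change(15)=1+3=4, 1+change(14)=1+2=3, 1+change(13)=1+3=4, 1+change(9)=1+1=2, 1+change(7)=1+1=2) = 2
change(17) = min(1+change(16)=1+2=3, 1+change(15)=1+3=4, 1+change(14)=1+2=3, 1+change(10)=1+2=3, 1+change(8)=1+2=3) = 3
change(18) = min(1+change(17)=1+3=4, 1+change(16)=1+2=3, 1+change(15)=1+3=4, 1+change(11)=1+2=3, 1+change(9)=1+1=2) = 2

2


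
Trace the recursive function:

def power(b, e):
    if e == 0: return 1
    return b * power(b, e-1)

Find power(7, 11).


power(7, 11)
= 7 * power(7, 10)
= 7 * 7 * power(7, 9)
= 7 * 7 * 7 * power(7, 8)
= 7 * 7 * 7 * 7 * power(7, 7)
= 7 * 7 * 7 * 7 * 7 * power(7, 6)
= 7 * 7 * 7 * 7 * 7 * 7 * power(7, 5)
= 7 * 7 * 7 * 7 * 7 * 7 * 7 * power(7, 4)
= 7 * 7 * 7 * 7 * 7 * 7 * 7 * 7 * power(7, 3)
= 7 * 7 * 7 * 7 * 7 * 7 * 7 * 7 * 7 * power(7, 2)
= 7 * 7 * 7 * 7 * 7 * 7 * 7 * 7 * 7 * 7 * power(7, 1)
= 7 * 7 * 7 * 7 * 7 * 7 * 7 * 7 * 7 * 7 * 7 * power(7, 0)
= 7 * 7 * 7 * 7 * 7 * 7 * 7 * 7 * 7 * 7 * 7 * 1
= 1977326743

1977326743


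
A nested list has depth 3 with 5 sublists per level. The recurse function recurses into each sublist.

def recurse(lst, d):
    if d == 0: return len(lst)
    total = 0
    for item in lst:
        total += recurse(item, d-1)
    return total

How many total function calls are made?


At depth 0 (root): 1 call
At depth 1: each of 1 parents calls recurse on 5 children = 5 calls
At depth 2: each of 5 parents calls recurse on 5 children = 25 calls
At depth 3: each of 25 parents calls recurse on 5 children = 125 calls
Total: 1 + 5 + 25 + 125 = 156

156


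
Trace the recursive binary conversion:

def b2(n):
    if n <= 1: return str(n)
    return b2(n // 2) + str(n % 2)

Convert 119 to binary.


b2(119) = b2(59) + '1'
b2(59) = b2(29) + '1'
b2(29) = b2(14) + '1'
b2(14) = b2(7) + '0'
b2(7) = b2(3) + '1'
b2(3) = b2(1) + '1'
b2(1) = '1'  (base case)
Concatenating: '1' + '1' + '1' + '0' + '1' + '1' + '1' = '1110111'

1110111


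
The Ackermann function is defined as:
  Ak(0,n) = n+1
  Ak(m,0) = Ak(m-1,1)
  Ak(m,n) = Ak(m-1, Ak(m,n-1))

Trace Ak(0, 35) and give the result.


Ak(0, 35) = 36
Result: Ak(0, 35) = 36

36


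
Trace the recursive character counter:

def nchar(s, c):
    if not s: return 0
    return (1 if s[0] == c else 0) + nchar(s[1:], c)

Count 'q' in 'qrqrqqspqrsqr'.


s[0]='q' == 'q' -> 1
s[0]='r' != 'q' -> 0
s[0]='q' == 'q' -> 1
s[0]='r' != 'q' -> 0
s[0]='q' == 'q' -> 1
s[0]='q' == 'q' -> 1
s[0]='s' != 'q' -> 0
s[0]='p' != 'q' -> 0
s[0]='q' == 'q' -> 1
s[0]='r' != 'q' -> 0
s[0]='s' != 'q' -> 0
s[0]='q' == 'q' -> 1
s[0]='r' != 'q' -> 0
Sum: 1 + 0 + 1 + 0 + 1 + 1 + 0 + 0 + 1 + 0 + 0 + 1 + 0 = 6

6


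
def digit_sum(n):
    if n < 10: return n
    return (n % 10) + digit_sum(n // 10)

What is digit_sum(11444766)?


digit_sum(11444766) = 6 + digit_sum(1144476)
digit_sum(1144476) = 6 + digit_sum(114447)
digit_sum(114447) = 7 + digit_sum(11444)
digit_sum(11444) = 4 + digit_sum(1144)
digit_sum(1144) = 4 + digit_sum(114)
digit_sum(114) = 4 + digit_sum(11)
digit_sum(11) = 1 + digit_sum(1)
digit_sum(1) = 1  (base case)
Total: 6 + 6 + 7 + 4 + 4 + 4 + 1 + 1 = 33

33


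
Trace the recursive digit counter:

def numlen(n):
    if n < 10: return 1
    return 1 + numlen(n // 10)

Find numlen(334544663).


numlen(334544663) = 1 + numlen(33454466)
numlen(33454466) = 1 + numlen(3345446)
numlen(3345446) = 1 + numlen(334544)
numlen(334544) = 1 + numlen(33454)
numlen(33454) = 1 + numlen(3345)
numlen(3345) = 1 + numlen(334)
numlen(334) = 1 + numlen(33)
numlen(33) = 1 + numlen(3)
numlen(3) = 1  (base case: 3 < 10)
Unwinding: 1 + 1 + 1 + 1 + 1 + 1 + 1 + 1 + 1 = 9

9


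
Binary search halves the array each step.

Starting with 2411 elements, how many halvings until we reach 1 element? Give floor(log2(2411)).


2411 / 2 = 1205
1205 / 2 = 602
602 / 2 = 301
301 / 2 = 150
150 / 2 = 75
75 / 2 = 37
37 / 2 = 18
18 / 2 = 9
9 / 2 = 4
4 / 2 = 2
2 / 2 = 1
Reached 1 after 11 halvings

11


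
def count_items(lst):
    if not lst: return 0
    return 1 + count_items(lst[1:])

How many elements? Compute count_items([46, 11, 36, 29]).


count_items([46, 11, 36, 29]) = 1 + count_items([11, 36, 29])
count_items([11, 36, 29]) = 1 + count_items([36, 29])
count_items([36, 29]) = 1 + count_items([29])
count_items([29]) = 1 + count_items([])
count_items([]) = 0  (base case)
Unwinding: 1 + 1 + 1 + 1 + 0 = 4

4


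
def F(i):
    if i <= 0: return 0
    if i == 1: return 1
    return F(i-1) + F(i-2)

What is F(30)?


Computing F(30) bottom-up:
F(0) = 0
F(1) = 1
F(2) = F(1) + F(0) = 1 + 0 = 1
F(3) = F(2) + F(1) = 1 + 1 = 2
F(4) = F(3) + F(2) = 2 + 1 = 3
F(5) = F(4) + F(3) = 3 + 2 = 5
F(6) = F(5) + F(4) = 5 + 3 = 8
F(7) = F(6) + F(5) = 8 + 5 = 13
F(8) = F(7) + F(6) = 13 + 8 = 21
F(9) = F(8) + F(7) = 21 + 13 = 34
F(10) = F(9) + F(8) = 34 + 21 = 55
F(11) = F(10) + F(9) = 55 + 34 = 89
F(12) = F(11) + F(10) = 89 + 55 = 144
F(13) = F(12) + F(11) = 144 + 89 = 233
F(14) = F(13) + F(12) = 233 + 144 = 377
F(15) = F(14) + F(13) = 377 + 233 = 610
F(16) = F(15) + F(14) = 610 + 377 = 987
F(17) = F(16) + F(15) = 987 + 610 = 1597
F(18) = F(17) + F(16) = 1597 + 987 = 2584
F(19) = F(18) + F(17) = 2584 + 1597 = 4181
F(20) = F(19) + F(18) = 4181 + 2584 = 6765
F(21) = F(20) + F(19) = 6765 + 4181 = 10946
F(22) = F(21) + F(20) = 10946 + 6765 = 17711
F(23) = F(22) + F(21) = 17711 + 10946 = 28657
F(24) = F(23) + F(22) = 28657 + 17711 = 46368
F(25) = F(24) + F(23) = 46368 + 28657 = 75025
F(26) = F(25) + F(24) = 75025 + 46368 = 121393
F(27) = F(26) + F(25) = 121393 + 75025 = 196418
F(28) = F(27) + F(26) = 196418 + 121393 = 317811
F(29) = F(28) + F(27) = 317811 + 196418 = 514229
F(30) = F(29) + F(28) = 514229 + 317811 = 832040

832040


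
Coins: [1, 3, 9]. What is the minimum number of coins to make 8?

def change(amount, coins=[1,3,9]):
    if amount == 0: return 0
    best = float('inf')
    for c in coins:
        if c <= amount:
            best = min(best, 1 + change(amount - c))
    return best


Building up with DP:
change(0) = 0
change(1) = min(1+change(0)=1+0=1) = 1
change(2) = min(1+change(1)=1+1=2) = 2
change(3) = min(1+change(2)=1+2=3, 1+change(0)=1+0=1) = 1
change(4) = min(1+change(3)=1+1=2, 1+change(1)=1+1=2) = 2
change(5) = min(1+change(4)=1+2=3, 1+change(2)=1+2=3) = 3
change(6) = min(1+change(5)=1+3=4, 1+change(3)=1+1=2) = 2
change(7) = min(1+change(6)=1+2=3, 1+change(4)=1+2=3) = 3
change(8) = min(1+change(7)=1+3=4, 1+change(5)=1+3=4) = 4

4


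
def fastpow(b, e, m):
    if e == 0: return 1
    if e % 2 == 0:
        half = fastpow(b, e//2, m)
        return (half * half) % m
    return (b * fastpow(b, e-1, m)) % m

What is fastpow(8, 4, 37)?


fastpow(8, 4, 37): e is even, compute fastpow(8, 2, 37)
  fastpow(8, 2, 37): e is even, compute fastpow(8, 1, 37)
    fastpow(8, 1, 37): e is odd, compute fastpow(8, 0, 37)
      fastpow(8, 0, 37) = 1
    (8 * 1) % 37 = 8
  half=8, (8*8) % 37 = 27
half=27, (27*27) % 37 = 26

26


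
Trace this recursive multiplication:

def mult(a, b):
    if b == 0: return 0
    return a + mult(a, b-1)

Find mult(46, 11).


mult(46, 11) = 46 + mult(46, 10)
mult(46, 10) = 46 + mult(46, 9)
mult(46, 9) = 46 + mult(46, 8)
mult(46, 8) = 46 + mult(46, 7)
mult(46, 7) = 46 + mult(46, 6)
mult(46, 6) = 46 + mult(46, 5)
mult(46, 5) = 46 + mult(46, 4)
mult(46, 4) = 46 + mult(46, 3)
mult(46, 3) = 46 + mult(46, 2)
mult(46, 2) = 46 + mult(46, 1)
mult(46, 1) = 46 + mult(46, 0)
mult(46, 0) = 0  (base case)
Total: 46 + 46 + 46 + 46 + 46 + 46 + 46 + 46 + 46 + 46 + 46 + 0 = 506

506


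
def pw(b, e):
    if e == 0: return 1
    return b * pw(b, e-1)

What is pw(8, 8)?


pw(8, 8)
= 8 * pw(8, 7)
= 8 * 8 * pw(8, 6)
= 8 * 8 * 8 * pw(8, 5)
= 8 * 8 * 8 * 8 * pw(8, 4)
= 8 * 8 * 8 * 8 * 8 * pw(8, 3)
= 8 * 8 * 8 * 8 * 8 * 8 * pw(8, 2)
= 8 * 8 * 8 * 8 * 8 * 8 * 8 * pw(8, 1)
= 8 * 8 * 8 * 8 * 8 * 8 * 8 * 8 * pw(8, 0)
= 8 * 8 * 8 * 8 * 8 * 8 * 8 * 8 * 1
= 16777216

16777216


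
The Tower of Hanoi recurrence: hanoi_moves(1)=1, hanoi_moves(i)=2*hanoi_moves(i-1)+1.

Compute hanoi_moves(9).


hanoi_moves(9) = 2 * hanoi_moves(8) + 1
hanoi_moves(8) = 2 * hanoi_moves(7) + 1
hanoi_moves(7) = 2 * hanoi_moves(6) + 1
hanoi_moves(6) = 2 * hanoi_moves(5) + 1
hanoi_moves(5) = 2 * hanoi_moves(4) + 1
hanoi_moves(4) = 2 * hanoi_moves(3) + 1
hanoi_moves(3) = 2 * hanoi_moves(2) + 1
hanoi_moves(2) = 2 * hanoi_moves(1) + 1
hanoi_moves(1) = 1  (base case)
hanoi_moves(2) = 2 * 1 + 1 = 3
hanoi_moves(3) = 2 * 3 + 1 = 7
hanoi_moves(4) = 2 * 7 + 1 = 15
hanoi_moves(5) = 2 * 15 + 1 = 31
hanoi_moves(6) = 2 * 31 + 1 = 63
hanoi_moves(7) = 2 * 63 + 1 = 127
hanoi_moves(8) = 2 * 127 + 1 = 255
hanoi_moves(9) = 2 * 255 + 1 = 511

511


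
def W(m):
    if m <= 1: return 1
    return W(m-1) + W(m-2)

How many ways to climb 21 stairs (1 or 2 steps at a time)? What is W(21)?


Building up from base cases:
W(0) = 1
W(1) = 1
W(2) = W(1) + W(0) = 1 + 1 = 2
W(3) = W(2) + W(1) = 2 + 1 = 3
W(4) = W(3) + W(2) = 3 + 2 = 5
W(5) = W(4) + W(3) = 5 + 3 = 8
W(6) = W(5) + W(4) = 8 + 5 = 13
W(7) = W(6) + W(5) = 13 + 8 = 21
W(8) = W(7) + W(6) = 21 + 13 = 34
W(9) = W(8) + W(7) = 34 + 21 = 55
W(10) = W(9) + W(8) = 55 + 34 = 89
W(11) = W(10) + W(9) = 89 + 55 = 144
W(12) = W(11) + W(10) = 144 + 89 = 233
W(13) = W(12) + W(11) = 233 + 144 = 377
W(14) = W(13) + W(12) = 377 + 233 = 610
W(15) = W(14) + W(13) = 610 + 377 = 987
W(16) = W(15) + W(14) = 987 + 610 = 1597
W(17) = W(16) + W(15) = 1597 + 987 = 2584
W(18) = W(17) + W(16) = 2584 + 1597 = 4181
W(19) = W(18) + W(17) = 4181 + 2584 = 6765
W(20) = W(19) + W(18) = 6765 + 4181 = 10946
W(21) = W(20) + W(19) = 10946 + 6765 = 17711

17711
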